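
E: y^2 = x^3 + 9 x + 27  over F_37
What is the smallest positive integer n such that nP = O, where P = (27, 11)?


Compute successive multiples of P until we hit O:
  1P = (27, 11)
  2P = (27, 26)
  3P = O

ord(P) = 3


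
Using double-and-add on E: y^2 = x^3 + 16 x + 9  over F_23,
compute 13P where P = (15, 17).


k = 13 = 1101_2 (binary, LSB first: 1011)
Double-and-add from P = (15, 17):
  bit 0 = 1: acc = O + (15, 17) = (15, 17)
  bit 1 = 0: acc unchanged = (15, 17)
  bit 2 = 1: acc = (15, 17) + (1, 16) = (9, 13)
  bit 3 = 1: acc = (9, 13) + (7, 2) = (20, 7)

13P = (20, 7)


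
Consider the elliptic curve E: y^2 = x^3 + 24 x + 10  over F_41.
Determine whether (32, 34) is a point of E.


Check whether y^2 = x^3 + 24 x + 10 (mod 41) for (x, y) = (32, 34).
LHS: y^2 = 34^2 mod 41 = 8
RHS: x^3 + 24 x + 10 = 32^3 + 24*32 + 10 mod 41 = 8
LHS = RHS

Yes, on the curve


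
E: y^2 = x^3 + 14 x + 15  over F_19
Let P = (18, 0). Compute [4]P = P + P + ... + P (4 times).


k = 4 = 100_2 (binary, LSB first: 001)
Double-and-add from P = (18, 0):
  bit 0 = 0: acc unchanged = O
  bit 1 = 0: acc unchanged = O
  bit 2 = 1: acc = O + O = O

4P = O


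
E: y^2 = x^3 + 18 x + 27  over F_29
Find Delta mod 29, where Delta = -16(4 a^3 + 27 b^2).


4 a^3 + 27 b^2 = 4*18^3 + 27*27^2 = 23328 + 19683 = 43011
Delta = -16 * (43011) = -688176
Delta mod 29 = 23

Delta = 23 (mod 29)


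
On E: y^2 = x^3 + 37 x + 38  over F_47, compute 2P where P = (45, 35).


Doubling: s = (3 x1^2 + a) / (2 y1)
s = (3*45^2 + 37) / (2*35) mod 47 = 43
x3 = s^2 - 2 x1 mod 47 = 43^2 - 2*45 = 20
y3 = s (x1 - x3) - y1 mod 47 = 43 * (45 - 20) - 35 = 6

2P = (20, 6)


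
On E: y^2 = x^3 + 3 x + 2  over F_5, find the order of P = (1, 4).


Compute successive multiples of P until we hit O:
  1P = (1, 4)
  2P = (2, 4)
  3P = (2, 1)
  4P = (1, 1)
  5P = O

ord(P) = 5


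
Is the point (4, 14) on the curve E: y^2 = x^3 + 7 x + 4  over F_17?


Check whether y^2 = x^3 + 7 x + 4 (mod 17) for (x, y) = (4, 14).
LHS: y^2 = 14^2 mod 17 = 9
RHS: x^3 + 7 x + 4 = 4^3 + 7*4 + 4 mod 17 = 11
LHS != RHS

No, not on the curve


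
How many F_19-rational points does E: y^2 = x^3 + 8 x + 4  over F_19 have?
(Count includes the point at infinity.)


For each x in F_19, count y with y^2 = x^3 + 8 x + 4 mod 19:
  x = 0: RHS = 4, y in [2, 17]  -> 2 point(s)
  x = 2: RHS = 9, y in [3, 16]  -> 2 point(s)
  x = 3: RHS = 17, y in [6, 13]  -> 2 point(s)
  x = 4: RHS = 5, y in [9, 10]  -> 2 point(s)
  x = 5: RHS = 17, y in [6, 13]  -> 2 point(s)
  x = 7: RHS = 4, y in [2, 17]  -> 2 point(s)
  x = 9: RHS = 7, y in [8, 11]  -> 2 point(s)
  x = 10: RHS = 1, y in [1, 18]  -> 2 point(s)
  x = 11: RHS = 17, y in [6, 13]  -> 2 point(s)
  x = 12: RHS = 4, y in [2, 17]  -> 2 point(s)
  x = 13: RHS = 6, y in [5, 14]  -> 2 point(s)
Affine points: 22. Add the point at infinity: total = 23.

#E(F_19) = 23


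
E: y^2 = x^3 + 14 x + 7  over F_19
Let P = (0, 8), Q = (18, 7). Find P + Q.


P != Q, so use the chord formula.
s = (y2 - y1) / (x2 - x1) = (18) / (18) mod 19 = 1
x3 = s^2 - x1 - x2 mod 19 = 1^2 - 0 - 18 = 2
y3 = s (x1 - x3) - y1 mod 19 = 1 * (0 - 2) - 8 = 9

P + Q = (2, 9)


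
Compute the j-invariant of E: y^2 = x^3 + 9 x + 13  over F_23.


Delta = -16(4 a^3 + 27 b^2) mod 23 = 5
-1728 * (4 a)^3 = -1728 * (4*9)^3 mod 23 = 10
j = 10 * 5^(-1) mod 23 = 2

j = 2 (mod 23)


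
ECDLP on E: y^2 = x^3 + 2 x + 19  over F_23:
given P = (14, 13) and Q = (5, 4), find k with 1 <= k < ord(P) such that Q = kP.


Enumerate multiples of P until we hit Q = (5, 4):
  1P = (14, 13)
  2P = (20, 3)
  3P = (2, 13)
  4P = (7, 10)
  5P = (5, 4)
Match found at i = 5.

k = 5


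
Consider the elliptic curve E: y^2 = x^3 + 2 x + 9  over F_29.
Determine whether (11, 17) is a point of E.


Check whether y^2 = x^3 + 2 x + 9 (mod 29) for (x, y) = (11, 17).
LHS: y^2 = 17^2 mod 29 = 28
RHS: x^3 + 2 x + 9 = 11^3 + 2*11 + 9 mod 29 = 28
LHS = RHS

Yes, on the curve


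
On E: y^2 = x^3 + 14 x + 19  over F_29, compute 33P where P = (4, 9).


k = 33 = 100001_2 (binary, LSB first: 100001)
Double-and-add from P = (4, 9):
  bit 0 = 1: acc = O + (4, 9) = (4, 9)
  bit 1 = 0: acc unchanged = (4, 9)
  bit 2 = 0: acc unchanged = (4, 9)
  bit 3 = 0: acc unchanged = (4, 9)
  bit 4 = 0: acc unchanged = (4, 9)
  bit 5 = 1: acc = (4, 9) + (11, 24) = (18, 19)

33P = (18, 19)


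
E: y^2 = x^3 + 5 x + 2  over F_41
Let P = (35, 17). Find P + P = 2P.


Doubling: s = (3 x1^2 + a) / (2 y1)
s = (3*35^2 + 5) / (2*17) mod 41 = 19
x3 = s^2 - 2 x1 mod 41 = 19^2 - 2*35 = 4
y3 = s (x1 - x3) - y1 mod 41 = 19 * (35 - 4) - 17 = 39

2P = (4, 39)


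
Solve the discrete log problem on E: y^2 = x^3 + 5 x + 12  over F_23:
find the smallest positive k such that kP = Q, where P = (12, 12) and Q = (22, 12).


Enumerate multiples of P until we hit Q = (22, 12):
  1P = (12, 12)
  2P = (22, 11)
  3P = (15, 9)
  4P = (20, 19)
  5P = (18, 0)
  6P = (20, 4)
  7P = (15, 14)
  8P = (22, 12)
Match found at i = 8.

k = 8


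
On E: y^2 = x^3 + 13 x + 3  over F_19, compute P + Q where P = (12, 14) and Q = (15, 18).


P != Q, so use the chord formula.
s = (y2 - y1) / (x2 - x1) = (4) / (3) mod 19 = 14
x3 = s^2 - x1 - x2 mod 19 = 14^2 - 12 - 15 = 17
y3 = s (x1 - x3) - y1 mod 19 = 14 * (12 - 17) - 14 = 11

P + Q = (17, 11)


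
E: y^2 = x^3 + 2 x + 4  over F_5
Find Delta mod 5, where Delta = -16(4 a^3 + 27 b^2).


4 a^3 + 27 b^2 = 4*2^3 + 27*4^2 = 32 + 432 = 464
Delta = -16 * (464) = -7424
Delta mod 5 = 1

Delta = 1 (mod 5)


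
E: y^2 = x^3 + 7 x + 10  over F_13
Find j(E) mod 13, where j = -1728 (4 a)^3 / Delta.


Delta = -16(4 a^3 + 27 b^2) mod 13 = 4
-1728 * (4 a)^3 = -1728 * (4*7)^3 mod 13 = 8
j = 8 * 4^(-1) mod 13 = 2

j = 2 (mod 13)


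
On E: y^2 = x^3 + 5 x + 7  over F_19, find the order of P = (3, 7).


Compute successive multiples of P until we hit O:
  1P = (3, 7)
  2P = (0, 8)
  3P = (14, 3)
  4P = (7, 10)
  5P = (6, 5)
  6P = (2, 5)
  7P = (18, 1)
  8P = (5, 9)
  ... (continuing to 21P)
  21P = O

ord(P) = 21


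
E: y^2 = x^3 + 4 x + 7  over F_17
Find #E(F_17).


For each x in F_17, count y with y^2 = x^3 + 4 x + 7 mod 17:
  x = 4: RHS = 2, y in [6, 11]  -> 2 point(s)
  x = 5: RHS = 16, y in [4, 13]  -> 2 point(s)
  x = 6: RHS = 9, y in [3, 14]  -> 2 point(s)
  x = 7: RHS = 4, y in [2, 15]  -> 2 point(s)
  x = 12: RHS = 15, y in [7, 10]  -> 2 point(s)
  x = 14: RHS = 2, y in [6, 11]  -> 2 point(s)
  x = 15: RHS = 8, y in [5, 12]  -> 2 point(s)
  x = 16: RHS = 2, y in [6, 11]  -> 2 point(s)
Affine points: 16. Add the point at infinity: total = 17.

#E(F_17) = 17


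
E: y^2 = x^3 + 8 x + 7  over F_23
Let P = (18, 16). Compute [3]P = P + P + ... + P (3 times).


k = 3 = 11_2 (binary, LSB first: 11)
Double-and-add from P = (18, 16):
  bit 0 = 1: acc = O + (18, 16) = (18, 16)
  bit 1 = 1: acc = (18, 16) + (11, 0) = (18, 7)

3P = (18, 7)


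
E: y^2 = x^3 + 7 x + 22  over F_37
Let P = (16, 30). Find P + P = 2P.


Doubling: s = (3 x1^2 + a) / (2 y1)
s = (3*16^2 + 7) / (2*30) mod 37 = 16
x3 = s^2 - 2 x1 mod 37 = 16^2 - 2*16 = 2
y3 = s (x1 - x3) - y1 mod 37 = 16 * (16 - 2) - 30 = 9

2P = (2, 9)


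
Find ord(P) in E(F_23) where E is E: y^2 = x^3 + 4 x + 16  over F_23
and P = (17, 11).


Compute successive multiples of P until we hit O:
  1P = (17, 11)
  2P = (21, 0)
  3P = (17, 12)
  4P = O

ord(P) = 4


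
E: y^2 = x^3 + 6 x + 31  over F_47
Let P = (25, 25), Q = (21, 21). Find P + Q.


P != Q, so use the chord formula.
s = (y2 - y1) / (x2 - x1) = (43) / (43) mod 47 = 1
x3 = s^2 - x1 - x2 mod 47 = 1^2 - 25 - 21 = 2
y3 = s (x1 - x3) - y1 mod 47 = 1 * (25 - 2) - 25 = 45

P + Q = (2, 45)


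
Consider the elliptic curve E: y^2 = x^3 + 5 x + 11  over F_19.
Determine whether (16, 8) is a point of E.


Check whether y^2 = x^3 + 5 x + 11 (mod 19) for (x, y) = (16, 8).
LHS: y^2 = 8^2 mod 19 = 7
RHS: x^3 + 5 x + 11 = 16^3 + 5*16 + 11 mod 19 = 7
LHS = RHS

Yes, on the curve


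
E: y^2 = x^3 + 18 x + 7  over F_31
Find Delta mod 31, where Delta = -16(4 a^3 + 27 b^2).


4 a^3 + 27 b^2 = 4*18^3 + 27*7^2 = 23328 + 1323 = 24651
Delta = -16 * (24651) = -394416
Delta mod 31 = 28

Delta = 28 (mod 31)


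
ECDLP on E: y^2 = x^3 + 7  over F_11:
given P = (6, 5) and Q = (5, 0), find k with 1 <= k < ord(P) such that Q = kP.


Enumerate multiples of P until we hit Q = (5, 0):
  1P = (6, 5)
  2P = (3, 1)
  3P = (5, 0)
Match found at i = 3.

k = 3


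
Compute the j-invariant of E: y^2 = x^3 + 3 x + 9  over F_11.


Delta = -16(4 a^3 + 27 b^2) mod 11 = 9
-1728 * (4 a)^3 = -1728 * (4*3)^3 mod 11 = 10
j = 10 * 9^(-1) mod 11 = 6

j = 6 (mod 11)


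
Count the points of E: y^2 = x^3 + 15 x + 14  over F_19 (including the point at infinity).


For each x in F_19, count y with y^2 = x^3 + 15 x + 14 mod 19:
  x = 1: RHS = 11, y in [7, 12]  -> 2 point(s)
  x = 4: RHS = 5, y in [9, 10]  -> 2 point(s)
  x = 5: RHS = 5, y in [9, 10]  -> 2 point(s)
  x = 6: RHS = 16, y in [4, 15]  -> 2 point(s)
  x = 7: RHS = 6, y in [5, 14]  -> 2 point(s)
  x = 8: RHS = 0, y in [0]  -> 1 point(s)
  x = 9: RHS = 4, y in [2, 17]  -> 2 point(s)
  x = 10: RHS = 5, y in [9, 10]  -> 2 point(s)
  x = 11: RHS = 9, y in [3, 16]  -> 2 point(s)
  x = 14: RHS = 4, y in [2, 17]  -> 2 point(s)
  x = 15: RHS = 4, y in [2, 17]  -> 2 point(s)
  x = 18: RHS = 17, y in [6, 13]  -> 2 point(s)
Affine points: 23. Add the point at infinity: total = 24.

#E(F_19) = 24


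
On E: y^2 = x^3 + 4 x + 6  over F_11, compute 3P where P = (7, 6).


k = 3 = 11_2 (binary, LSB first: 11)
Double-and-add from P = (7, 6):
  bit 0 = 1: acc = O + (7, 6) = (7, 6)
  bit 1 = 1: acc = (7, 6) + (6, 2) = (3, 10)

3P = (3, 10)


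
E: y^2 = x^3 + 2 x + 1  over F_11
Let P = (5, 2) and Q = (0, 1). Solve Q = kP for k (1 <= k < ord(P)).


Enumerate multiples of P until we hit Q = (0, 1):
  1P = (5, 2)
  2P = (1, 9)
  3P = (6, 8)
  4P = (3, 10)
  5P = (8, 10)
  6P = (10, 3)
  7P = (0, 10)
  8P = (9, 0)
  9P = (0, 1)
Match found at i = 9.

k = 9


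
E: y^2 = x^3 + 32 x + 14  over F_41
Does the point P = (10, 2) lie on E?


Check whether y^2 = x^3 + 32 x + 14 (mod 41) for (x, y) = (10, 2).
LHS: y^2 = 2^2 mod 41 = 4
RHS: x^3 + 32 x + 14 = 10^3 + 32*10 + 14 mod 41 = 22
LHS != RHS

No, not on the curve


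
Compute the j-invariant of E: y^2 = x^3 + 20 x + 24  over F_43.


Delta = -16(4 a^3 + 27 b^2) mod 43 = 10
-1728 * (4 a)^3 = -1728 * (4*20)^3 mod 43 = 8
j = 8 * 10^(-1) mod 43 = 18

j = 18 (mod 43)


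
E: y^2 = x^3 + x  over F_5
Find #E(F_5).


For each x in F_5, count y with y^2 = x^3 + 1 x + 0 mod 5:
  x = 0: RHS = 0, y in [0]  -> 1 point(s)
  x = 2: RHS = 0, y in [0]  -> 1 point(s)
  x = 3: RHS = 0, y in [0]  -> 1 point(s)
Affine points: 3. Add the point at infinity: total = 4.

#E(F_5) = 4


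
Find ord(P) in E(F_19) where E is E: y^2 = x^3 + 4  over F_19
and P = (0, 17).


Compute successive multiples of P until we hit O:
  1P = (0, 17)
  2P = (0, 2)
  3P = O

ord(P) = 3


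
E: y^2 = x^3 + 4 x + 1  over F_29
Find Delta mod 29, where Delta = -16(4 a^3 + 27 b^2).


4 a^3 + 27 b^2 = 4*4^3 + 27*1^2 = 256 + 27 = 283
Delta = -16 * (283) = -4528
Delta mod 29 = 25

Delta = 25 (mod 29)


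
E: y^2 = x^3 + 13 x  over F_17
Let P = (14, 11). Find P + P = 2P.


Doubling: s = (3 x1^2 + a) / (2 y1)
s = (3*14^2 + 13) / (2*11) mod 17 = 8
x3 = s^2 - 2 x1 mod 17 = 8^2 - 2*14 = 2
y3 = s (x1 - x3) - y1 mod 17 = 8 * (14 - 2) - 11 = 0

2P = (2, 0)


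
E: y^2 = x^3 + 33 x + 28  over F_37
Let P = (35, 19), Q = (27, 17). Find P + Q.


P != Q, so use the chord formula.
s = (y2 - y1) / (x2 - x1) = (35) / (29) mod 37 = 28
x3 = s^2 - x1 - x2 mod 37 = 28^2 - 35 - 27 = 19
y3 = s (x1 - x3) - y1 mod 37 = 28 * (35 - 19) - 19 = 22

P + Q = (19, 22)


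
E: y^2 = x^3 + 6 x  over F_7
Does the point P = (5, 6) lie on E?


Check whether y^2 = x^3 + 6 x + 0 (mod 7) for (x, y) = (5, 6).
LHS: y^2 = 6^2 mod 7 = 1
RHS: x^3 + 6 x + 0 = 5^3 + 6*5 + 0 mod 7 = 1
LHS = RHS

Yes, on the curve


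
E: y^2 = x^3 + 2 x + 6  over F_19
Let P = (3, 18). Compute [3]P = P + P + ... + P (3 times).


k = 3 = 11_2 (binary, LSB first: 11)
Double-and-add from P = (3, 18):
  bit 0 = 1: acc = O + (3, 18) = (3, 18)
  bit 1 = 1: acc = (3, 18) + (0, 5) = (1, 16)

3P = (1, 16)


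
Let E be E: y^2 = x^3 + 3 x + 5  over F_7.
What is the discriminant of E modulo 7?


4 a^3 + 27 b^2 = 4*3^3 + 27*5^2 = 108 + 675 = 783
Delta = -16 * (783) = -12528
Delta mod 7 = 2

Delta = 2 (mod 7)


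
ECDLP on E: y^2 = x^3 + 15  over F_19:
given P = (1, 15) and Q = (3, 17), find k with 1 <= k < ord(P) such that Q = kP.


Enumerate multiples of P until we hit Q = (3, 17):
  1P = (1, 15)
  2P = (2, 2)
  3P = (14, 2)
  4P = (5, 8)
  5P = (3, 17)
Match found at i = 5.

k = 5


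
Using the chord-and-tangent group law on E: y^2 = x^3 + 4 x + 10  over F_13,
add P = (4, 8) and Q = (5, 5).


P != Q, so use the chord formula.
s = (y2 - y1) / (x2 - x1) = (10) / (1) mod 13 = 10
x3 = s^2 - x1 - x2 mod 13 = 10^2 - 4 - 5 = 0
y3 = s (x1 - x3) - y1 mod 13 = 10 * (4 - 0) - 8 = 6

P + Q = (0, 6)


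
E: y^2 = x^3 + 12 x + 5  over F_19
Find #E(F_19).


For each x in F_19, count y with y^2 = x^3 + 12 x + 5 mod 19:
  x = 0: RHS = 5, y in [9, 10]  -> 2 point(s)
  x = 3: RHS = 11, y in [7, 12]  -> 2 point(s)
  x = 5: RHS = 0, y in [0]  -> 1 point(s)
  x = 8: RHS = 5, y in [9, 10]  -> 2 point(s)
  x = 9: RHS = 6, y in [5, 14]  -> 2 point(s)
  x = 10: RHS = 4, y in [2, 17]  -> 2 point(s)
  x = 11: RHS = 5, y in [9, 10]  -> 2 point(s)
  x = 15: RHS = 7, y in [8, 11]  -> 2 point(s)
  x = 17: RHS = 11, y in [7, 12]  -> 2 point(s)
  x = 18: RHS = 11, y in [7, 12]  -> 2 point(s)
Affine points: 19. Add the point at infinity: total = 20.

#E(F_19) = 20


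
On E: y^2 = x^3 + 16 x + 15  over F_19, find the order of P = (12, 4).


Compute successive multiples of P until we hit O:
  1P = (12, 4)
  2P = (15, 18)
  3P = (18, 6)
  4P = (6, 17)
  5P = (2, 6)
  6P = (2, 13)
  7P = (6, 2)
  8P = (18, 13)
  ... (continuing to 11P)
  11P = O

ord(P) = 11


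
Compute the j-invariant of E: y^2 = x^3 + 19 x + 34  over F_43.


Delta = -16(4 a^3 + 27 b^2) mod 43 = 21
-1728 * (4 a)^3 = -1728 * (4*19)^3 mod 43 = 2
j = 2 * 21^(-1) mod 43 = 39

j = 39 (mod 43)


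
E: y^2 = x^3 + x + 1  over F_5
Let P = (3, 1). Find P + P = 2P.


Doubling: s = (3 x1^2 + a) / (2 y1)
s = (3*3^2 + 1) / (2*1) mod 5 = 4
x3 = s^2 - 2 x1 mod 5 = 4^2 - 2*3 = 0
y3 = s (x1 - x3) - y1 mod 5 = 4 * (3 - 0) - 1 = 1

2P = (0, 1)


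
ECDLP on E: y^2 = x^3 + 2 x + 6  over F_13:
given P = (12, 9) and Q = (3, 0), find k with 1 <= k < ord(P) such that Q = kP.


Enumerate multiples of P until we hit Q = (3, 0):
  1P = (12, 9)
  2P = (3, 0)
Match found at i = 2.

k = 2


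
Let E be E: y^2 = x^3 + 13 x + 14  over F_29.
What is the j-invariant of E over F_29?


Delta = -16(4 a^3 + 27 b^2) mod 29 = 21
-1728 * (4 a)^3 = -1728 * (4*13)^3 mod 29 = 18
j = 18 * 21^(-1) mod 29 = 5

j = 5 (mod 29)


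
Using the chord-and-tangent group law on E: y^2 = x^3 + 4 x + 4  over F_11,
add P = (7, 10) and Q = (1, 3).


P != Q, so use the chord formula.
s = (y2 - y1) / (x2 - x1) = (4) / (5) mod 11 = 3
x3 = s^2 - x1 - x2 mod 11 = 3^2 - 7 - 1 = 1
y3 = s (x1 - x3) - y1 mod 11 = 3 * (7 - 1) - 10 = 8

P + Q = (1, 8)


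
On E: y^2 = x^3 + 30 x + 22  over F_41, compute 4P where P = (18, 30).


k = 4 = 100_2 (binary, LSB first: 001)
Double-and-add from P = (18, 30):
  bit 0 = 0: acc unchanged = O
  bit 1 = 0: acc unchanged = O
  bit 2 = 1: acc = O + (7, 1) = (7, 1)

4P = (7, 1)


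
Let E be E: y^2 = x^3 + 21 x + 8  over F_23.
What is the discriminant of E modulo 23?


4 a^3 + 27 b^2 = 4*21^3 + 27*8^2 = 37044 + 1728 = 38772
Delta = -16 * (38772) = -620352
Delta mod 23 = 4

Delta = 4 (mod 23)


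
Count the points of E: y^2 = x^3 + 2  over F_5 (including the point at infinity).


For each x in F_5, count y with y^2 = x^3 + 0 x + 2 mod 5:
  x = 2: RHS = 0, y in [0]  -> 1 point(s)
  x = 3: RHS = 4, y in [2, 3]  -> 2 point(s)
  x = 4: RHS = 1, y in [1, 4]  -> 2 point(s)
Affine points: 5. Add the point at infinity: total = 6.

#E(F_5) = 6


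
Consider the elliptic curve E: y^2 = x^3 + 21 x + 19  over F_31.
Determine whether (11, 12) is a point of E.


Check whether y^2 = x^3 + 21 x + 19 (mod 31) for (x, y) = (11, 12).
LHS: y^2 = 12^2 mod 31 = 20
RHS: x^3 + 21 x + 19 = 11^3 + 21*11 + 19 mod 31 = 0
LHS != RHS

No, not on the curve


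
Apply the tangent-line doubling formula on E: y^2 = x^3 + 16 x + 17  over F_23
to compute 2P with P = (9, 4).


Doubling: s = (3 x1^2 + a) / (2 y1)
s = (3*9^2 + 16) / (2*4) mod 23 = 18
x3 = s^2 - 2 x1 mod 23 = 18^2 - 2*9 = 7
y3 = s (x1 - x3) - y1 mod 23 = 18 * (9 - 7) - 4 = 9

2P = (7, 9)


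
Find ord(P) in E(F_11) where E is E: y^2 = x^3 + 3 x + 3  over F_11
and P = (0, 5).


Compute successive multiples of P until we hit O:
  1P = (0, 5)
  2P = (9, 0)
  3P = (0, 6)
  4P = O

ord(P) = 4


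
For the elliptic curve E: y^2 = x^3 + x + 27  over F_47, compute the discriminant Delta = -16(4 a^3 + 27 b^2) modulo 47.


4 a^3 + 27 b^2 = 4*1^3 + 27*27^2 = 4 + 19683 = 19687
Delta = -16 * (19687) = -314992
Delta mod 47 = 2

Delta = 2 (mod 47)


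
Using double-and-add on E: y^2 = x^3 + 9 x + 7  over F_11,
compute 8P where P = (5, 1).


k = 8 = 1000_2 (binary, LSB first: 0001)
Double-and-add from P = (5, 1):
  bit 0 = 0: acc unchanged = O
  bit 1 = 0: acc unchanged = O
  bit 2 = 0: acc unchanged = O
  bit 3 = 1: acc = O + (5, 10) = (5, 10)

8P = (5, 10)


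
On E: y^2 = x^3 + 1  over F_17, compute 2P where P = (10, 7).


Doubling: s = (3 x1^2 + a) / (2 y1)
s = (3*10^2 + 0) / (2*7) mod 17 = 2
x3 = s^2 - 2 x1 mod 17 = 2^2 - 2*10 = 1
y3 = s (x1 - x3) - y1 mod 17 = 2 * (10 - 1) - 7 = 11

2P = (1, 11)


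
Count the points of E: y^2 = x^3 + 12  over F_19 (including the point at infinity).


For each x in F_19, count y with y^2 = x^3 + 0 x + 12 mod 19:
  x = 2: RHS = 1, y in [1, 18]  -> 2 point(s)
  x = 3: RHS = 1, y in [1, 18]  -> 2 point(s)
  x = 4: RHS = 0, y in [0]  -> 1 point(s)
  x = 5: RHS = 4, y in [2, 17]  -> 2 point(s)
  x = 6: RHS = 0, y in [0]  -> 1 point(s)
  x = 8: RHS = 11, y in [7, 12]  -> 2 point(s)
  x = 9: RHS = 0, y in [0]  -> 1 point(s)
  x = 10: RHS = 5, y in [9, 10]  -> 2 point(s)
  x = 12: RHS = 11, y in [7, 12]  -> 2 point(s)
  x = 13: RHS = 5, y in [9, 10]  -> 2 point(s)
  x = 14: RHS = 1, y in [1, 18]  -> 2 point(s)
  x = 15: RHS = 5, y in [9, 10]  -> 2 point(s)
  x = 16: RHS = 4, y in [2, 17]  -> 2 point(s)
  x = 17: RHS = 4, y in [2, 17]  -> 2 point(s)
  x = 18: RHS = 11, y in [7, 12]  -> 2 point(s)
Affine points: 27. Add the point at infinity: total = 28.

#E(F_19) = 28


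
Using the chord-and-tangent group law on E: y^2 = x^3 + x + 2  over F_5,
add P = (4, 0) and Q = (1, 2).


P != Q, so use the chord formula.
s = (y2 - y1) / (x2 - x1) = (2) / (2) mod 5 = 1
x3 = s^2 - x1 - x2 mod 5 = 1^2 - 4 - 1 = 1
y3 = s (x1 - x3) - y1 mod 5 = 1 * (4 - 1) - 0 = 3

P + Q = (1, 3)


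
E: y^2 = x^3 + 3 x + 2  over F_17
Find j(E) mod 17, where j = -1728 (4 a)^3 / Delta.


Delta = -16(4 a^3 + 27 b^2) mod 17 = 12
-1728 * (4 a)^3 = -1728 * (4*3)^3 mod 17 = 15
j = 15 * 12^(-1) mod 17 = 14

j = 14 (mod 17)


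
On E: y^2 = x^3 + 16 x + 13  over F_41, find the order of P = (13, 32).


Compute successive multiples of P until we hit O:
  1P = (13, 32)
  2P = (31, 40)
  3P = (22, 5)
  4P = (15, 15)
  5P = (34, 3)
  6P = (37, 7)
  7P = (37, 34)
  8P = (34, 38)
  ... (continuing to 13P)
  13P = O

ord(P) = 13


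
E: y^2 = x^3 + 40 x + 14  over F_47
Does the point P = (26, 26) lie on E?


Check whether y^2 = x^3 + 40 x + 14 (mod 47) for (x, y) = (26, 26).
LHS: y^2 = 26^2 mod 47 = 18
RHS: x^3 + 40 x + 14 = 26^3 + 40*26 + 14 mod 47 = 18
LHS = RHS

Yes, on the curve


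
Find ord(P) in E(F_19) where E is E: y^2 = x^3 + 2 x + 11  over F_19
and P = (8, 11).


Compute successive multiples of P until we hit O:
  1P = (8, 11)
  2P = (9, 13)
  3P = (6, 12)
  4P = (10, 9)
  5P = (2, 2)
  6P = (16, 15)
  7P = (0, 12)
  8P = (3, 5)
  ... (continuing to 25P)
  25P = O

ord(P) = 25


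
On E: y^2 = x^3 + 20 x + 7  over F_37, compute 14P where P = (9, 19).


k = 14 = 1110_2 (binary, LSB first: 0111)
Double-and-add from P = (9, 19):
  bit 0 = 0: acc unchanged = O
  bit 1 = 1: acc = O + (35, 25) = (35, 25)
  bit 2 = 1: acc = (35, 25) + (14, 21) = (32, 2)
  bit 3 = 1: acc = (32, 2) + (0, 9) = (4, 15)

14P = (4, 15)


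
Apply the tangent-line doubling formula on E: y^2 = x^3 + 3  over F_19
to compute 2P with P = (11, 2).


Doubling: s = (3 x1^2 + a) / (2 y1)
s = (3*11^2 + 0) / (2*2) mod 19 = 10
x3 = s^2 - 2 x1 mod 19 = 10^2 - 2*11 = 2
y3 = s (x1 - x3) - y1 mod 19 = 10 * (11 - 2) - 2 = 12

2P = (2, 12)


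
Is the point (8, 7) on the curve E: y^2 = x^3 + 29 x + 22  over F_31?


Check whether y^2 = x^3 + 29 x + 22 (mod 31) for (x, y) = (8, 7).
LHS: y^2 = 7^2 mod 31 = 18
RHS: x^3 + 29 x + 22 = 8^3 + 29*8 + 22 mod 31 = 22
LHS != RHS

No, not on the curve


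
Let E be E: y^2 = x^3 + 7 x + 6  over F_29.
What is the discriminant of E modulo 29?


4 a^3 + 27 b^2 = 4*7^3 + 27*6^2 = 1372 + 972 = 2344
Delta = -16 * (2344) = -37504
Delta mod 29 = 22

Delta = 22 (mod 29)


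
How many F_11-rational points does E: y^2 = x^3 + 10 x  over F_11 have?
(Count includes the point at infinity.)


For each x in F_11, count y with y^2 = x^3 + 10 x + 0 mod 11:
  x = 0: RHS = 0, y in [0]  -> 1 point(s)
  x = 1: RHS = 0, y in [0]  -> 1 point(s)
  x = 4: RHS = 5, y in [4, 7]  -> 2 point(s)
  x = 6: RHS = 1, y in [1, 10]  -> 2 point(s)
  x = 8: RHS = 9, y in [3, 8]  -> 2 point(s)
  x = 9: RHS = 5, y in [4, 7]  -> 2 point(s)
  x = 10: RHS = 0, y in [0]  -> 1 point(s)
Affine points: 11. Add the point at infinity: total = 12.

#E(F_11) = 12


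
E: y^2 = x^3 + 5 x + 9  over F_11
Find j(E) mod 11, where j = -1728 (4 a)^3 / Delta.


Delta = -16(4 a^3 + 27 b^2) mod 11 = 7
-1728 * (4 a)^3 = -1728 * (4*5)^3 mod 11 = 8
j = 8 * 7^(-1) mod 11 = 9

j = 9 (mod 11)


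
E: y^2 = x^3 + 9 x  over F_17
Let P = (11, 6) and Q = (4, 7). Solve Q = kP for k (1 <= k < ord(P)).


Enumerate multiples of P until we hit Q = (4, 7):
  1P = (11, 6)
  2P = (4, 7)
Match found at i = 2.

k = 2


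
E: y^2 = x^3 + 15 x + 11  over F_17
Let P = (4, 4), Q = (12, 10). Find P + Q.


P != Q, so use the chord formula.
s = (y2 - y1) / (x2 - x1) = (6) / (8) mod 17 = 5
x3 = s^2 - x1 - x2 mod 17 = 5^2 - 4 - 12 = 9
y3 = s (x1 - x3) - y1 mod 17 = 5 * (4 - 9) - 4 = 5

P + Q = (9, 5)


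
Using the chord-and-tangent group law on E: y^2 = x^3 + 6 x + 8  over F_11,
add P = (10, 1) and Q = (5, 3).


P != Q, so use the chord formula.
s = (y2 - y1) / (x2 - x1) = (2) / (6) mod 11 = 4
x3 = s^2 - x1 - x2 mod 11 = 4^2 - 10 - 5 = 1
y3 = s (x1 - x3) - y1 mod 11 = 4 * (10 - 1) - 1 = 2

P + Q = (1, 2)


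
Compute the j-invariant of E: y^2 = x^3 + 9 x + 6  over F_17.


Delta = -16(4 a^3 + 27 b^2) mod 17 = 12
-1728 * (4 a)^3 = -1728 * (4*9)^3 mod 17 = 14
j = 14 * 12^(-1) mod 17 = 4

j = 4 (mod 17)


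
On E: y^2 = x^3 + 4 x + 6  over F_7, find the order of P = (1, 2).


Compute successive multiples of P until we hit O:
  1P = (1, 2)
  2P = (5, 5)
  3P = (2, 6)
  4P = (6, 6)
  5P = (4, 4)
  6P = (4, 3)
  7P = (6, 1)
  8P = (2, 1)
  ... (continuing to 11P)
  11P = O

ord(P) = 11


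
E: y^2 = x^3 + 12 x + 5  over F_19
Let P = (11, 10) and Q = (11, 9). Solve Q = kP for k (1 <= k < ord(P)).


Enumerate multiples of P until we hit Q = (11, 9):
  1P = (11, 10)
  2P = (3, 7)
  3P = (9, 5)
  4P = (10, 2)
  5P = (5, 0)
  6P = (10, 17)
  7P = (9, 14)
  8P = (3, 12)
  9P = (11, 9)
Match found at i = 9.

k = 9


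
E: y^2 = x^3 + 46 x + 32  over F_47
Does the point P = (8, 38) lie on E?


Check whether y^2 = x^3 + 46 x + 32 (mod 47) for (x, y) = (8, 38).
LHS: y^2 = 38^2 mod 47 = 34
RHS: x^3 + 46 x + 32 = 8^3 + 46*8 + 32 mod 47 = 19
LHS != RHS

No, not on the curve


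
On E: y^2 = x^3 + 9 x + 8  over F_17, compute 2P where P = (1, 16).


Doubling: s = (3 x1^2 + a) / (2 y1)
s = (3*1^2 + 9) / (2*16) mod 17 = 11
x3 = s^2 - 2 x1 mod 17 = 11^2 - 2*1 = 0
y3 = s (x1 - x3) - y1 mod 17 = 11 * (1 - 0) - 16 = 12

2P = (0, 12)


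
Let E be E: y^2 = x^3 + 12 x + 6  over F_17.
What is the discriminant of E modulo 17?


4 a^3 + 27 b^2 = 4*12^3 + 27*6^2 = 6912 + 972 = 7884
Delta = -16 * (7884) = -126144
Delta mod 17 = 13

Delta = 13 (mod 17)


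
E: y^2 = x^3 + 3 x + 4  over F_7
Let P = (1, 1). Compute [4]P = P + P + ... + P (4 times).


k = 4 = 100_2 (binary, LSB first: 001)
Double-and-add from P = (1, 1):
  bit 0 = 0: acc unchanged = O
  bit 1 = 0: acc unchanged = O
  bit 2 = 1: acc = O + (1, 6) = (1, 6)

4P = (1, 6)


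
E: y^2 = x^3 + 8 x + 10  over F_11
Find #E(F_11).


For each x in F_11, count y with y^2 = x^3 + 8 x + 10 mod 11:
  x = 2: RHS = 1, y in [1, 10]  -> 2 point(s)
  x = 8: RHS = 3, y in [5, 6]  -> 2 point(s)
  x = 10: RHS = 1, y in [1, 10]  -> 2 point(s)
Affine points: 6. Add the point at infinity: total = 7.

#E(F_11) = 7


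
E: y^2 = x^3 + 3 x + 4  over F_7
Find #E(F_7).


For each x in F_7, count y with y^2 = x^3 + 3 x + 4 mod 7:
  x = 0: RHS = 4, y in [2, 5]  -> 2 point(s)
  x = 1: RHS = 1, y in [1, 6]  -> 2 point(s)
  x = 2: RHS = 4, y in [2, 5]  -> 2 point(s)
  x = 5: RHS = 4, y in [2, 5]  -> 2 point(s)
  x = 6: RHS = 0, y in [0]  -> 1 point(s)
Affine points: 9. Add the point at infinity: total = 10.

#E(F_7) = 10


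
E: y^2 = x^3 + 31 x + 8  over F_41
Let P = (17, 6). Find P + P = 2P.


Doubling: s = (3 x1^2 + a) / (2 y1)
s = (3*17^2 + 31) / (2*6) mod 41 = 27
x3 = s^2 - 2 x1 mod 41 = 27^2 - 2*17 = 39
y3 = s (x1 - x3) - y1 mod 41 = 27 * (17 - 39) - 6 = 15

2P = (39, 15)


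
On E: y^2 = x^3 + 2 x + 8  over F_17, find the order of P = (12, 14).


Compute successive multiples of P until we hit O:
  1P = (12, 14)
  2P = (8, 14)
  3P = (14, 3)
  4P = (0, 5)
  5P = (13, 15)
  6P = (10, 5)
  7P = (11, 16)
  8P = (15, 9)
  ... (continuing to 21P)
  21P = O

ord(P) = 21


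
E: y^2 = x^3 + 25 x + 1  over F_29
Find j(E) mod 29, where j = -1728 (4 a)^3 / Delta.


Delta = -16(4 a^3 + 27 b^2) mod 29 = 10
-1728 * (4 a)^3 = -1728 * (4*25)^3 mod 29 = 3
j = 3 * 10^(-1) mod 29 = 9

j = 9 (mod 29)


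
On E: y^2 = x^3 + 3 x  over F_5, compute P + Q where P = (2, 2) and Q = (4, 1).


P != Q, so use the chord formula.
s = (y2 - y1) / (x2 - x1) = (4) / (2) mod 5 = 2
x3 = s^2 - x1 - x2 mod 5 = 2^2 - 2 - 4 = 3
y3 = s (x1 - x3) - y1 mod 5 = 2 * (2 - 3) - 2 = 1

P + Q = (3, 1)


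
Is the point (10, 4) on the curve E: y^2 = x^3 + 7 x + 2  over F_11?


Check whether y^2 = x^3 + 7 x + 2 (mod 11) for (x, y) = (10, 4).
LHS: y^2 = 4^2 mod 11 = 5
RHS: x^3 + 7 x + 2 = 10^3 + 7*10 + 2 mod 11 = 5
LHS = RHS

Yes, on the curve


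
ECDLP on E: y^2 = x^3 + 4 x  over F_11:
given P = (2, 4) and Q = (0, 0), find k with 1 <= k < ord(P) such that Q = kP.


Enumerate multiples of P until we hit Q = (0, 0):
  1P = (2, 4)
  2P = (0, 0)
Match found at i = 2.

k = 2


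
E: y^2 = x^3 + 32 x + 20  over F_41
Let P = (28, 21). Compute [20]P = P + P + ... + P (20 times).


k = 20 = 10100_2 (binary, LSB first: 00101)
Double-and-add from P = (28, 21):
  bit 0 = 0: acc unchanged = O
  bit 1 = 0: acc unchanged = O
  bit 2 = 1: acc = O + (3, 15) = (3, 15)
  bit 3 = 0: acc unchanged = (3, 15)
  bit 4 = 1: acc = (3, 15) + (13, 3) = (33, 21)

20P = (33, 21)


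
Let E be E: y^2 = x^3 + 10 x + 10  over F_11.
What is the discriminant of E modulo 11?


4 a^3 + 27 b^2 = 4*10^3 + 27*10^2 = 4000 + 2700 = 6700
Delta = -16 * (6700) = -107200
Delta mod 11 = 6

Delta = 6 (mod 11)


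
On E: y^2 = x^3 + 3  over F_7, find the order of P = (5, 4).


Compute successive multiples of P until we hit O:
  1P = (5, 4)
  2P = (1, 2)
  3P = (3, 4)
  4P = (6, 3)
  5P = (4, 2)
  6P = (2, 2)
  7P = (2, 5)
  8P = (4, 5)
  ... (continuing to 13P)
  13P = O

ord(P) = 13


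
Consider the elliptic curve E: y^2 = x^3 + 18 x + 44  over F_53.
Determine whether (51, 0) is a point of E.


Check whether y^2 = x^3 + 18 x + 44 (mod 53) for (x, y) = (51, 0).
LHS: y^2 = 0^2 mod 53 = 0
RHS: x^3 + 18 x + 44 = 51^3 + 18*51 + 44 mod 53 = 0
LHS = RHS

Yes, on the curve


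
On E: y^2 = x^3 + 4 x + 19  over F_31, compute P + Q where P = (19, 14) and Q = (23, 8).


P != Q, so use the chord formula.
s = (y2 - y1) / (x2 - x1) = (25) / (4) mod 31 = 14
x3 = s^2 - x1 - x2 mod 31 = 14^2 - 19 - 23 = 30
y3 = s (x1 - x3) - y1 mod 31 = 14 * (19 - 30) - 14 = 18

P + Q = (30, 18)


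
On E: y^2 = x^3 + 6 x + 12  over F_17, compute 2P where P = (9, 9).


Doubling: s = (3 x1^2 + a) / (2 y1)
s = (3*9^2 + 6) / (2*9) mod 17 = 11
x3 = s^2 - 2 x1 mod 17 = 11^2 - 2*9 = 1
y3 = s (x1 - x3) - y1 mod 17 = 11 * (9 - 1) - 9 = 11

2P = (1, 11)


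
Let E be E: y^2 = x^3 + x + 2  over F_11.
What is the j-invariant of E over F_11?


Delta = -16(4 a^3 + 27 b^2) mod 11 = 1
-1728 * (4 a)^3 = -1728 * (4*1)^3 mod 11 = 2
j = 2 * 1^(-1) mod 11 = 2

j = 2 (mod 11)


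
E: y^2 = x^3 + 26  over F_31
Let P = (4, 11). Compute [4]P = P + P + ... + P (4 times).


k = 4 = 100_2 (binary, LSB first: 001)
Double-and-add from P = (4, 11):
  bit 0 = 0: acc unchanged = O
  bit 1 = 0: acc unchanged = O
  bit 2 = 1: acc = O + (4, 20) = (4, 20)

4P = (4, 20)


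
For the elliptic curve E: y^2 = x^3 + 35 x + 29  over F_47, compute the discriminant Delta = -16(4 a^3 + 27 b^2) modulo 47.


4 a^3 + 27 b^2 = 4*35^3 + 27*29^2 = 171500 + 22707 = 194207
Delta = -16 * (194207) = -3107312
Delta mod 47 = 46

Delta = 46 (mod 47)


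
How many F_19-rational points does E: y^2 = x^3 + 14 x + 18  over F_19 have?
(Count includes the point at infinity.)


For each x in F_19, count y with y^2 = x^3 + 14 x + 18 mod 19:
  x = 2: RHS = 16, y in [4, 15]  -> 2 point(s)
  x = 3: RHS = 11, y in [7, 12]  -> 2 point(s)
  x = 4: RHS = 5, y in [9, 10]  -> 2 point(s)
  x = 5: RHS = 4, y in [2, 17]  -> 2 point(s)
  x = 16: RHS = 6, y in [5, 14]  -> 2 point(s)
  x = 17: RHS = 1, y in [1, 18]  -> 2 point(s)
Affine points: 12. Add the point at infinity: total = 13.

#E(F_19) = 13


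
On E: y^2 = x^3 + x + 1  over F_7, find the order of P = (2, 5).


Compute successive multiples of P until we hit O:
  1P = (2, 5)
  2P = (0, 6)
  3P = (0, 1)
  4P = (2, 2)
  5P = O

ord(P) = 5


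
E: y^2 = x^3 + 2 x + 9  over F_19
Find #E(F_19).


For each x in F_19, count y with y^2 = x^3 + 2 x + 9 mod 19:
  x = 0: RHS = 9, y in [3, 16]  -> 2 point(s)
  x = 3: RHS = 4, y in [2, 17]  -> 2 point(s)
  x = 4: RHS = 5, y in [9, 10]  -> 2 point(s)
  x = 5: RHS = 11, y in [7, 12]  -> 2 point(s)
  x = 6: RHS = 9, y in [3, 16]  -> 2 point(s)
  x = 7: RHS = 5, y in [9, 10]  -> 2 point(s)
  x = 8: RHS = 5, y in [9, 10]  -> 2 point(s)
  x = 13: RHS = 9, y in [3, 16]  -> 2 point(s)
  x = 14: RHS = 7, y in [8, 11]  -> 2 point(s)
  x = 17: RHS = 16, y in [4, 15]  -> 2 point(s)
  x = 18: RHS = 6, y in [5, 14]  -> 2 point(s)
Affine points: 22. Add the point at infinity: total = 23.

#E(F_19) = 23


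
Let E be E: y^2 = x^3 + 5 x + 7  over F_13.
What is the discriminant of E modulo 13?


4 a^3 + 27 b^2 = 4*5^3 + 27*7^2 = 500 + 1323 = 1823
Delta = -16 * (1823) = -29168
Delta mod 13 = 4

Delta = 4 (mod 13)


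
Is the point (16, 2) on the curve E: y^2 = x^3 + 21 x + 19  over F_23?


Check whether y^2 = x^3 + 21 x + 19 (mod 23) for (x, y) = (16, 2).
LHS: y^2 = 2^2 mod 23 = 4
RHS: x^3 + 21 x + 19 = 16^3 + 21*16 + 19 mod 23 = 12
LHS != RHS

No, not on the curve


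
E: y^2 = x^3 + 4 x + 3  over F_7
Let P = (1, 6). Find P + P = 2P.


Doubling: s = (3 x1^2 + a) / (2 y1)
s = (3*1^2 + 4) / (2*6) mod 7 = 0
x3 = s^2 - 2 x1 mod 7 = 0^2 - 2*1 = 5
y3 = s (x1 - x3) - y1 mod 7 = 0 * (1 - 5) - 6 = 1

2P = (5, 1)


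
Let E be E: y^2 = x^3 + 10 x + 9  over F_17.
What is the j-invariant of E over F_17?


Delta = -16(4 a^3 + 27 b^2) mod 17 = 16
-1728 * (4 a)^3 = -1728 * (4*10)^3 mod 17 = 4
j = 4 * 16^(-1) mod 17 = 13

j = 13 (mod 17)


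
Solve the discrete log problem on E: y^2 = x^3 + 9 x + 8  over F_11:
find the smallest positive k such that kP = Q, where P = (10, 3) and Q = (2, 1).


Enumerate multiples of P until we hit Q = (2, 1):
  1P = (10, 3)
  2P = (6, 5)
  3P = (9, 2)
  4P = (4, 3)
  5P = (8, 8)
  6P = (2, 10)
  7P = (2, 1)
Match found at i = 7.

k = 7


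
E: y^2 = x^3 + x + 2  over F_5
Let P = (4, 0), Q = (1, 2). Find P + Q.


P != Q, so use the chord formula.
s = (y2 - y1) / (x2 - x1) = (2) / (2) mod 5 = 1
x3 = s^2 - x1 - x2 mod 5 = 1^2 - 4 - 1 = 1
y3 = s (x1 - x3) - y1 mod 5 = 1 * (4 - 1) - 0 = 3

P + Q = (1, 3)


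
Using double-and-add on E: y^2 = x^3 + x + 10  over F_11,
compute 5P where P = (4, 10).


k = 5 = 101_2 (binary, LSB first: 101)
Double-and-add from P = (4, 10):
  bit 0 = 1: acc = O + (4, 10) = (4, 10)
  bit 1 = 0: acc unchanged = (4, 10)
  bit 2 = 1: acc = (4, 10) + (2, 3) = (9, 0)

5P = (9, 0)


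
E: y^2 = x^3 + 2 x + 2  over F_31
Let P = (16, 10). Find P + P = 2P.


Doubling: s = (3 x1^2 + a) / (2 y1)
s = (3*16^2 + 2) / (2*10) mod 31 = 23
x3 = s^2 - 2 x1 mod 31 = 23^2 - 2*16 = 1
y3 = s (x1 - x3) - y1 mod 31 = 23 * (16 - 1) - 10 = 25

2P = (1, 25)


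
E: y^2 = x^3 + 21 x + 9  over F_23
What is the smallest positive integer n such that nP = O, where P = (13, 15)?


Compute successive multiples of P until we hit O:
  1P = (13, 15)
  2P = (5, 20)
  3P = (0, 20)
  4P = (16, 18)
  5P = (18, 3)
  6P = (18, 20)
  7P = (16, 5)
  8P = (0, 3)
  ... (continuing to 11P)
  11P = O

ord(P) = 11


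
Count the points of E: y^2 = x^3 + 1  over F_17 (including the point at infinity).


For each x in F_17, count y with y^2 = x^3 + 0 x + 1 mod 17:
  x = 0: RHS = 1, y in [1, 16]  -> 2 point(s)
  x = 1: RHS = 2, y in [6, 11]  -> 2 point(s)
  x = 2: RHS = 9, y in [3, 14]  -> 2 point(s)
  x = 6: RHS = 13, y in [8, 9]  -> 2 point(s)
  x = 7: RHS = 4, y in [2, 15]  -> 2 point(s)
  x = 9: RHS = 16, y in [4, 13]  -> 2 point(s)
  x = 10: RHS = 15, y in [7, 10]  -> 2 point(s)
  x = 14: RHS = 8, y in [5, 12]  -> 2 point(s)
  x = 16: RHS = 0, y in [0]  -> 1 point(s)
Affine points: 17. Add the point at infinity: total = 18.

#E(F_17) = 18


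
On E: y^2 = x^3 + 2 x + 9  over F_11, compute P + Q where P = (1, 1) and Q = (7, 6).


P != Q, so use the chord formula.
s = (y2 - y1) / (x2 - x1) = (5) / (6) mod 11 = 10
x3 = s^2 - x1 - x2 mod 11 = 10^2 - 1 - 7 = 4
y3 = s (x1 - x3) - y1 mod 11 = 10 * (1 - 4) - 1 = 2

P + Q = (4, 2)


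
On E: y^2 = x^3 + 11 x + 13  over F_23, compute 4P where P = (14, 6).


k = 4 = 100_2 (binary, LSB first: 001)
Double-and-add from P = (14, 6):
  bit 0 = 0: acc unchanged = O
  bit 1 = 0: acc unchanged = O
  bit 2 = 1: acc = O + (5, 3) = (5, 3)

4P = (5, 3)


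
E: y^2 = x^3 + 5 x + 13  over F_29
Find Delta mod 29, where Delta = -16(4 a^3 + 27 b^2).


4 a^3 + 27 b^2 = 4*5^3 + 27*13^2 = 500 + 4563 = 5063
Delta = -16 * (5063) = -81008
Delta mod 29 = 18

Delta = 18 (mod 29)


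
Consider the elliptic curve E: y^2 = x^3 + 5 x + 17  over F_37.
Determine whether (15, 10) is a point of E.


Check whether y^2 = x^3 + 5 x + 17 (mod 37) for (x, y) = (15, 10).
LHS: y^2 = 10^2 mod 37 = 26
RHS: x^3 + 5 x + 17 = 15^3 + 5*15 + 17 mod 37 = 26
LHS = RHS

Yes, on the curve


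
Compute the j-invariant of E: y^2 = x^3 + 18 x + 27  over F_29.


Delta = -16(4 a^3 + 27 b^2) mod 29 = 23
-1728 * (4 a)^3 = -1728 * (4*18)^3 mod 29 = 13
j = 13 * 23^(-1) mod 29 = 22

j = 22 (mod 29)


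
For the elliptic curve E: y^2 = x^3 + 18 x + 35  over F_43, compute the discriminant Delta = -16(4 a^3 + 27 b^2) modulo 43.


4 a^3 + 27 b^2 = 4*18^3 + 27*35^2 = 23328 + 33075 = 56403
Delta = -16 * (56403) = -902448
Delta mod 43 = 36

Delta = 36 (mod 43)


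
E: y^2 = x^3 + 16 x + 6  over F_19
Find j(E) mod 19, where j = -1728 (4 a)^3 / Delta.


Delta = -16(4 a^3 + 27 b^2) mod 19 = 8
-1728 * (4 a)^3 = -1728 * (4*16)^3 mod 19 = 1
j = 1 * 8^(-1) mod 19 = 12

j = 12 (mod 19)


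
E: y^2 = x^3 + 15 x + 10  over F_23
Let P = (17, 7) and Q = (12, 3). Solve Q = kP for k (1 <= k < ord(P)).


Enumerate multiples of P until we hit Q = (12, 3):
  1P = (17, 7)
  2P = (2, 18)
  3P = (12, 20)
  4P = (21, 8)
  5P = (21, 15)
  6P = (12, 3)
Match found at i = 6.

k = 6


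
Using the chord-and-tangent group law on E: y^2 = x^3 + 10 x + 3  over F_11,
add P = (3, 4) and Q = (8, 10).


P != Q, so use the chord formula.
s = (y2 - y1) / (x2 - x1) = (6) / (5) mod 11 = 10
x3 = s^2 - x1 - x2 mod 11 = 10^2 - 3 - 8 = 1
y3 = s (x1 - x3) - y1 mod 11 = 10 * (3 - 1) - 4 = 5

P + Q = (1, 5)


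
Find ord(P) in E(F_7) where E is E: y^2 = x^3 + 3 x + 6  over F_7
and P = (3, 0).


Compute successive multiples of P until we hit O:
  1P = (3, 0)
  2P = O

ord(P) = 2


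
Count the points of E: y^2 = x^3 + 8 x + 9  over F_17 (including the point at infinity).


For each x in F_17, count y with y^2 = x^3 + 8 x + 9 mod 17:
  x = 0: RHS = 9, y in [3, 14]  -> 2 point(s)
  x = 1: RHS = 1, y in [1, 16]  -> 2 point(s)
  x = 2: RHS = 16, y in [4, 13]  -> 2 point(s)
  x = 3: RHS = 9, y in [3, 14]  -> 2 point(s)
  x = 5: RHS = 4, y in [2, 15]  -> 2 point(s)
  x = 6: RHS = 1, y in [1, 16]  -> 2 point(s)
  x = 7: RHS = 0, y in [0]  -> 1 point(s)
  x = 10: RHS = 1, y in [1, 16]  -> 2 point(s)
  x = 11: RHS = 0, y in [0]  -> 1 point(s)
  x = 13: RHS = 15, y in [7, 10]  -> 2 point(s)
  x = 14: RHS = 9, y in [3, 14]  -> 2 point(s)
  x = 15: RHS = 2, y in [6, 11]  -> 2 point(s)
  x = 16: RHS = 0, y in [0]  -> 1 point(s)
Affine points: 23. Add the point at infinity: total = 24.

#E(F_17) = 24


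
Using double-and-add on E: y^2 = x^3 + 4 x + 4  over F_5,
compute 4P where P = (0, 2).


k = 4 = 100_2 (binary, LSB first: 001)
Double-and-add from P = (0, 2):
  bit 0 = 0: acc unchanged = O
  bit 1 = 0: acc unchanged = O
  bit 2 = 1: acc = O + (2, 0) = (2, 0)

4P = (2, 0)


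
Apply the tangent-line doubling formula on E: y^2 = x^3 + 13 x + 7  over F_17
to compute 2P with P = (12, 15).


Doubling: s = (3 x1^2 + a) / (2 y1)
s = (3*12^2 + 13) / (2*15) mod 17 = 12
x3 = s^2 - 2 x1 mod 17 = 12^2 - 2*12 = 1
y3 = s (x1 - x3) - y1 mod 17 = 12 * (12 - 1) - 15 = 15

2P = (1, 15)


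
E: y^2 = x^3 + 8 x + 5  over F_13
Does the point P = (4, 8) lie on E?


Check whether y^2 = x^3 + 8 x + 5 (mod 13) for (x, y) = (4, 8).
LHS: y^2 = 8^2 mod 13 = 12
RHS: x^3 + 8 x + 5 = 4^3 + 8*4 + 5 mod 13 = 10
LHS != RHS

No, not on the curve


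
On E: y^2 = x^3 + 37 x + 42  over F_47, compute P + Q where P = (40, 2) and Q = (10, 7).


P != Q, so use the chord formula.
s = (y2 - y1) / (x2 - x1) = (5) / (17) mod 47 = 39
x3 = s^2 - x1 - x2 mod 47 = 39^2 - 40 - 10 = 14
y3 = s (x1 - x3) - y1 mod 47 = 39 * (40 - 14) - 2 = 25

P + Q = (14, 25)


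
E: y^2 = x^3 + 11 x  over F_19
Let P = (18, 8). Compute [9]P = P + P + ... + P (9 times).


k = 9 = 1001_2 (binary, LSB first: 1001)
Double-and-add from P = (18, 8):
  bit 0 = 1: acc = O + (18, 8) = (18, 8)
  bit 1 = 0: acc unchanged = (18, 8)
  bit 2 = 0: acc unchanged = (18, 8)
  bit 3 = 1: acc = (18, 8) + (16, 4) = (8, 12)

9P = (8, 12)


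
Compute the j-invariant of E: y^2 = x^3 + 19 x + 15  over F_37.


Delta = -16(4 a^3 + 27 b^2) mod 37 = 28
-1728 * (4 a)^3 = -1728 * (4*19)^3 mod 37 = 14
j = 14 * 28^(-1) mod 37 = 19

j = 19 (mod 37)


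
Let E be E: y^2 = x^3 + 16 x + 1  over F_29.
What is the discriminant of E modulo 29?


4 a^3 + 27 b^2 = 4*16^3 + 27*1^2 = 16384 + 27 = 16411
Delta = -16 * (16411) = -262576
Delta mod 29 = 19

Delta = 19 (mod 29)


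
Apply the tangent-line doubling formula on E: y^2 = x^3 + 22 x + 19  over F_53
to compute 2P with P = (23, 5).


Doubling: s = (3 x1^2 + a) / (2 y1)
s = (3*23^2 + 22) / (2*5) mod 53 = 39
x3 = s^2 - 2 x1 mod 53 = 39^2 - 2*23 = 44
y3 = s (x1 - x3) - y1 mod 53 = 39 * (23 - 44) - 5 = 24

2P = (44, 24)


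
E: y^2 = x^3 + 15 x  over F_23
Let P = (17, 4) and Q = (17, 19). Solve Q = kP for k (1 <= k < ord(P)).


Enumerate multiples of P until we hit Q = (17, 19):
  1P = (17, 4)
  2P = (13, 0)
  3P = (17, 19)
Match found at i = 3.

k = 3
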